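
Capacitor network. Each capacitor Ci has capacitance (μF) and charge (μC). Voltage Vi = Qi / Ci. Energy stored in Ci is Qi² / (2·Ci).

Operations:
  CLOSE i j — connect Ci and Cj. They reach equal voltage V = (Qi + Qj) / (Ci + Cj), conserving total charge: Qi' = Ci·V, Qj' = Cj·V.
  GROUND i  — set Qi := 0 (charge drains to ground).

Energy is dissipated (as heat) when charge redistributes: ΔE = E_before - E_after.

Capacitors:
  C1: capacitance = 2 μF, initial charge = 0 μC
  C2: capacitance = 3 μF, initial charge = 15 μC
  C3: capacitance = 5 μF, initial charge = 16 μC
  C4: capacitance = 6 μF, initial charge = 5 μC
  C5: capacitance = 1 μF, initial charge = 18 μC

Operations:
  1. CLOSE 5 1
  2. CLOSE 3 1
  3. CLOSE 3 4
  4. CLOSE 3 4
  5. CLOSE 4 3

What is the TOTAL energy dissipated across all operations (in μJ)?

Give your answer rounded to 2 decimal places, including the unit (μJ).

Answer: 127.27 μJ

Derivation:
Initial: C1(2μF, Q=0μC, V=0.00V), C2(3μF, Q=15μC, V=5.00V), C3(5μF, Q=16μC, V=3.20V), C4(6μF, Q=5μC, V=0.83V), C5(1μF, Q=18μC, V=18.00V)
Op 1: CLOSE 5-1: Q_total=18.00, C_total=3.00, V=6.00; Q5=6.00, Q1=12.00; dissipated=108.000
Op 2: CLOSE 3-1: Q_total=28.00, C_total=7.00, V=4.00; Q3=20.00, Q1=8.00; dissipated=5.600
Op 3: CLOSE 3-4: Q_total=25.00, C_total=11.00, V=2.27; Q3=11.36, Q4=13.64; dissipated=13.674
Op 4: CLOSE 3-4: Q_total=25.00, C_total=11.00, V=2.27; Q3=11.36, Q4=13.64; dissipated=0.000
Op 5: CLOSE 4-3: Q_total=25.00, C_total=11.00, V=2.27; Q4=13.64, Q3=11.36; dissipated=0.000
Total dissipated: 127.274 μJ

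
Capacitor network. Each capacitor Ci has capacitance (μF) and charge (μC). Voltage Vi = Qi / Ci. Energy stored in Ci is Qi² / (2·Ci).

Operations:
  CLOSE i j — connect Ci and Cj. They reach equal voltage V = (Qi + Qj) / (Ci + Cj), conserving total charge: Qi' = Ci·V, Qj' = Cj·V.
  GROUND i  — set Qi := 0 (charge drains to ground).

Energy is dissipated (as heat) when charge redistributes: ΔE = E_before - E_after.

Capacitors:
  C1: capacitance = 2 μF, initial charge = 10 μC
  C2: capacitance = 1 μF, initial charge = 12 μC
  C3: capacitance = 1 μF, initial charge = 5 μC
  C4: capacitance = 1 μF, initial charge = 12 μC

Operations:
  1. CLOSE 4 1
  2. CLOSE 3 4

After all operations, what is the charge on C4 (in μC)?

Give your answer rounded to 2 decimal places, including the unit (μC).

Answer: 6.17 μC

Derivation:
Initial: C1(2μF, Q=10μC, V=5.00V), C2(1μF, Q=12μC, V=12.00V), C3(1μF, Q=5μC, V=5.00V), C4(1μF, Q=12μC, V=12.00V)
Op 1: CLOSE 4-1: Q_total=22.00, C_total=3.00, V=7.33; Q4=7.33, Q1=14.67; dissipated=16.333
Op 2: CLOSE 3-4: Q_total=12.33, C_total=2.00, V=6.17; Q3=6.17, Q4=6.17; dissipated=1.361
Final charges: Q1=14.67, Q2=12.00, Q3=6.17, Q4=6.17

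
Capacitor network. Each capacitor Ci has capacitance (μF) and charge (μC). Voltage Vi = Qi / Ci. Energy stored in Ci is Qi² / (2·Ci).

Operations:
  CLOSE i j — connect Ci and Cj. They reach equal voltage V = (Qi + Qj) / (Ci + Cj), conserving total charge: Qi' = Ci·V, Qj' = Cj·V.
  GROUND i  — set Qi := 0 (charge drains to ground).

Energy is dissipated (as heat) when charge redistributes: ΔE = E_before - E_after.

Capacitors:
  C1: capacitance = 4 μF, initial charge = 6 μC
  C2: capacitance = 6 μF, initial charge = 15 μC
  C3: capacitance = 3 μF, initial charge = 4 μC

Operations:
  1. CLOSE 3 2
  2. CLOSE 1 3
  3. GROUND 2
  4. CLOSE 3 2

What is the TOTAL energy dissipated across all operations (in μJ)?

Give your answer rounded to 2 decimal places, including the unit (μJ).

Initial: C1(4μF, Q=6μC, V=1.50V), C2(6μF, Q=15μC, V=2.50V), C3(3μF, Q=4μC, V=1.33V)
Op 1: CLOSE 3-2: Q_total=19.00, C_total=9.00, V=2.11; Q3=6.33, Q2=12.67; dissipated=1.361
Op 2: CLOSE 1-3: Q_total=12.33, C_total=7.00, V=1.76; Q1=7.05, Q3=5.29; dissipated=0.320
Op 3: GROUND 2: Q2=0; energy lost=13.370
Op 4: CLOSE 3-2: Q_total=5.29, C_total=9.00, V=0.59; Q3=1.76, Q2=3.52; dissipated=3.104
Total dissipated: 18.156 μJ

Answer: 18.16 μJ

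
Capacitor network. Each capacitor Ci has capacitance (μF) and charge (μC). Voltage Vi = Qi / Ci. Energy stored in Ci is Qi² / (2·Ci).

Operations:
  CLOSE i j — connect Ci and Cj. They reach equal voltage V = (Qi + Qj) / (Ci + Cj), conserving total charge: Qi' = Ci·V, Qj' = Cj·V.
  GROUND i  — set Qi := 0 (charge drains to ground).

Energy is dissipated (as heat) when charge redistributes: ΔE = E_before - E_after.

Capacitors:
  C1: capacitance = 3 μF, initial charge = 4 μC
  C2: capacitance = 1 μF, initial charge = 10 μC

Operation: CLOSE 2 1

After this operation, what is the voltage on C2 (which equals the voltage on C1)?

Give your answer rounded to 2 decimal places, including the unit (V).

Answer: 3.50 V

Derivation:
Initial: C1(3μF, Q=4μC, V=1.33V), C2(1μF, Q=10μC, V=10.00V)
Op 1: CLOSE 2-1: Q_total=14.00, C_total=4.00, V=3.50; Q2=3.50, Q1=10.50; dissipated=28.167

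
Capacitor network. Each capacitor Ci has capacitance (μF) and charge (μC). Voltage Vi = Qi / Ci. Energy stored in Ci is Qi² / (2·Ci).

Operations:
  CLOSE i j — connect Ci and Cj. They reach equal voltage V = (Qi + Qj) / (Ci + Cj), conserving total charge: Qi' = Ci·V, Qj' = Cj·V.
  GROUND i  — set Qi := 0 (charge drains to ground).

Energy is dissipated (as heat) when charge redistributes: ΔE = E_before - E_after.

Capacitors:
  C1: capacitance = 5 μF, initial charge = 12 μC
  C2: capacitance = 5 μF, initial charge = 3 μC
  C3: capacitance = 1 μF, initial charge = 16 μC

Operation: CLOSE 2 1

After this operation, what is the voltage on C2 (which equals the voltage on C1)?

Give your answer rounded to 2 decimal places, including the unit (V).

Answer: 1.50 V

Derivation:
Initial: C1(5μF, Q=12μC, V=2.40V), C2(5μF, Q=3μC, V=0.60V), C3(1μF, Q=16μC, V=16.00V)
Op 1: CLOSE 2-1: Q_total=15.00, C_total=10.00, V=1.50; Q2=7.50, Q1=7.50; dissipated=4.050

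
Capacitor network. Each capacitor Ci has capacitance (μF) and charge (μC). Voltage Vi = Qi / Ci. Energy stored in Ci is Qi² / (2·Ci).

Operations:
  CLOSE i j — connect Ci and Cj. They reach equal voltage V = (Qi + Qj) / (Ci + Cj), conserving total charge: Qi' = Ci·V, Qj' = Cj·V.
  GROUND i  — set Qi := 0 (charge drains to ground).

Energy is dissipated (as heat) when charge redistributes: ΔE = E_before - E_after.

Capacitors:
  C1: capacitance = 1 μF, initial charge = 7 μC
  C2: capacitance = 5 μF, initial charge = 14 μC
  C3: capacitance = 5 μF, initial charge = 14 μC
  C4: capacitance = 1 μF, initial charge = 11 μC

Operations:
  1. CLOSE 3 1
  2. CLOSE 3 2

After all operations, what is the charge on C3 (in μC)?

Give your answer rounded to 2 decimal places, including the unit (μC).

Answer: 15.75 μC

Derivation:
Initial: C1(1μF, Q=7μC, V=7.00V), C2(5μF, Q=14μC, V=2.80V), C3(5μF, Q=14μC, V=2.80V), C4(1μF, Q=11μC, V=11.00V)
Op 1: CLOSE 3-1: Q_total=21.00, C_total=6.00, V=3.50; Q3=17.50, Q1=3.50; dissipated=7.350
Op 2: CLOSE 3-2: Q_total=31.50, C_total=10.00, V=3.15; Q3=15.75, Q2=15.75; dissipated=0.613
Final charges: Q1=3.50, Q2=15.75, Q3=15.75, Q4=11.00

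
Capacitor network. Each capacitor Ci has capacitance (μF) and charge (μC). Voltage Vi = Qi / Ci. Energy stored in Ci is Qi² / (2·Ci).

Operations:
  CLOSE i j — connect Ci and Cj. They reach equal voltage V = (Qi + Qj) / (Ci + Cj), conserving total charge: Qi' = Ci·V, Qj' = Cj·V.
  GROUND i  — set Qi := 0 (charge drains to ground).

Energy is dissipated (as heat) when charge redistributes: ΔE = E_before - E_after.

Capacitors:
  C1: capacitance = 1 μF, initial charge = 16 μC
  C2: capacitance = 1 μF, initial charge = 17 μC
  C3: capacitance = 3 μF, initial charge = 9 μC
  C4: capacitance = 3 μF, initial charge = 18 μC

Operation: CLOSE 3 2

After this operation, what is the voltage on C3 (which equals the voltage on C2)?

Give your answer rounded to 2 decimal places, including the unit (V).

Answer: 6.50 V

Derivation:
Initial: C1(1μF, Q=16μC, V=16.00V), C2(1μF, Q=17μC, V=17.00V), C3(3μF, Q=9μC, V=3.00V), C4(3μF, Q=18μC, V=6.00V)
Op 1: CLOSE 3-2: Q_total=26.00, C_total=4.00, V=6.50; Q3=19.50, Q2=6.50; dissipated=73.500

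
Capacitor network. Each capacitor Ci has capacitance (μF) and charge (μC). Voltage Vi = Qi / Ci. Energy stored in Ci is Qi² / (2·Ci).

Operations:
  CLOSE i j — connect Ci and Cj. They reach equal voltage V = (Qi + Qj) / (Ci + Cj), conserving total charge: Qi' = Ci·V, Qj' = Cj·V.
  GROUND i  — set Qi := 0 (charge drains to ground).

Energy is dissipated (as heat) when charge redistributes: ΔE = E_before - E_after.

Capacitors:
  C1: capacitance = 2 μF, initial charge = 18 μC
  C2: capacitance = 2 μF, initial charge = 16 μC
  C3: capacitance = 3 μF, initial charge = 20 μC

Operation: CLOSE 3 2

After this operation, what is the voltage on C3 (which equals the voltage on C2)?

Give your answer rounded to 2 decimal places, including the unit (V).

Answer: 7.20 V

Derivation:
Initial: C1(2μF, Q=18μC, V=9.00V), C2(2μF, Q=16μC, V=8.00V), C3(3μF, Q=20μC, V=6.67V)
Op 1: CLOSE 3-2: Q_total=36.00, C_total=5.00, V=7.20; Q3=21.60, Q2=14.40; dissipated=1.067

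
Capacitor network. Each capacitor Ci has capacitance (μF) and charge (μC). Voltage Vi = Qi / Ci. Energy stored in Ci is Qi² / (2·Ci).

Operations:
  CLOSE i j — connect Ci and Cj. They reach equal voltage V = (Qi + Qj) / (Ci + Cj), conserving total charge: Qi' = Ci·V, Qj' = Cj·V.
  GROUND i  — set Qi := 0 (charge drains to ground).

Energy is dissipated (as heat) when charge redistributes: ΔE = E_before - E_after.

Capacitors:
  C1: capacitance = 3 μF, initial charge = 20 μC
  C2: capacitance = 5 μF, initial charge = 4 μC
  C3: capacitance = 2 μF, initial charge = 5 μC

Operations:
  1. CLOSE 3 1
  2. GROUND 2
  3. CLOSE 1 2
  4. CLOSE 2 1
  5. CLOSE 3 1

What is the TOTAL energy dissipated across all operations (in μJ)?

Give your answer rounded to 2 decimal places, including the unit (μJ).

Answer: 41.31 μJ

Derivation:
Initial: C1(3μF, Q=20μC, V=6.67V), C2(5μF, Q=4μC, V=0.80V), C3(2μF, Q=5μC, V=2.50V)
Op 1: CLOSE 3-1: Q_total=25.00, C_total=5.00, V=5.00; Q3=10.00, Q1=15.00; dissipated=10.417
Op 2: GROUND 2: Q2=0; energy lost=1.600
Op 3: CLOSE 1-2: Q_total=15.00, C_total=8.00, V=1.88; Q1=5.62, Q2=9.38; dissipated=23.438
Op 4: CLOSE 2-1: Q_total=15.00, C_total=8.00, V=1.88; Q2=9.38, Q1=5.62; dissipated=0.000
Op 5: CLOSE 3-1: Q_total=15.62, C_total=5.00, V=3.12; Q3=6.25, Q1=9.38; dissipated=5.859
Total dissipated: 41.314 μJ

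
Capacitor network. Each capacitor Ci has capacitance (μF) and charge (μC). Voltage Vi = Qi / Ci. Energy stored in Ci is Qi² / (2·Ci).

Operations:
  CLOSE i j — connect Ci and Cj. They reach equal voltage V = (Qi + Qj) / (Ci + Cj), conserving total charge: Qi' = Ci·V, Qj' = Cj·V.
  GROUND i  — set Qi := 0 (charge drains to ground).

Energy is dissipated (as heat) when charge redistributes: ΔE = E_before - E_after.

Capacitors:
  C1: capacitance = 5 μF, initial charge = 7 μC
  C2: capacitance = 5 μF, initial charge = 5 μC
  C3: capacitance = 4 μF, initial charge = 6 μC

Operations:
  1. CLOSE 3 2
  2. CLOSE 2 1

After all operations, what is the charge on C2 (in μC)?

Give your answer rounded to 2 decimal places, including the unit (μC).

Initial: C1(5μF, Q=7μC, V=1.40V), C2(5μF, Q=5μC, V=1.00V), C3(4μF, Q=6μC, V=1.50V)
Op 1: CLOSE 3-2: Q_total=11.00, C_total=9.00, V=1.22; Q3=4.89, Q2=6.11; dissipated=0.278
Op 2: CLOSE 2-1: Q_total=13.11, C_total=10.00, V=1.31; Q2=6.56, Q1=6.56; dissipated=0.040
Final charges: Q1=6.56, Q2=6.56, Q3=4.89

Answer: 6.56 μC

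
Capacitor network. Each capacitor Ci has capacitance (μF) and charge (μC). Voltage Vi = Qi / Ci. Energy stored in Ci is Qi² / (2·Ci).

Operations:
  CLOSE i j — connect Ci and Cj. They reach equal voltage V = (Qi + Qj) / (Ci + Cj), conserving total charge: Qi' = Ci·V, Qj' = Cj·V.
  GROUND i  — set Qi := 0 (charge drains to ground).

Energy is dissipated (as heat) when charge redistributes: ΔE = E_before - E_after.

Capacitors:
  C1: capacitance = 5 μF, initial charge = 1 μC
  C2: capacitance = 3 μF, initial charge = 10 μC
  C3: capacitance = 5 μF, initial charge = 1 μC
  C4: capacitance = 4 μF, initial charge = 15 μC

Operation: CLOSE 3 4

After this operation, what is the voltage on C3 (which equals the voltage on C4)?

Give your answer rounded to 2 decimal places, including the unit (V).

Initial: C1(5μF, Q=1μC, V=0.20V), C2(3μF, Q=10μC, V=3.33V), C3(5μF, Q=1μC, V=0.20V), C4(4μF, Q=15μC, V=3.75V)
Op 1: CLOSE 3-4: Q_total=16.00, C_total=9.00, V=1.78; Q3=8.89, Q4=7.11; dissipated=14.003

Answer: 1.78 V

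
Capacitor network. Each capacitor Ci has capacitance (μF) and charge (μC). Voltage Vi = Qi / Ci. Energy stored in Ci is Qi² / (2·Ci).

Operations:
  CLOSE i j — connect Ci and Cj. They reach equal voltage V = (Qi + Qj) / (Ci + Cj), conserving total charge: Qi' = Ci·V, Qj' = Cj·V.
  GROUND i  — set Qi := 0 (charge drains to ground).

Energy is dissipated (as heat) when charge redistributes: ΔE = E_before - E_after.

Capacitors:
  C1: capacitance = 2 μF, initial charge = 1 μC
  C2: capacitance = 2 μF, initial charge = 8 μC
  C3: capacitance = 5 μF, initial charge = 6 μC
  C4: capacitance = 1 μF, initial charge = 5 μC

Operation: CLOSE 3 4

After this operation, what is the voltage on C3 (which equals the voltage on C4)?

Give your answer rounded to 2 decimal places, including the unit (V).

Answer: 1.83 V

Derivation:
Initial: C1(2μF, Q=1μC, V=0.50V), C2(2μF, Q=8μC, V=4.00V), C3(5μF, Q=6μC, V=1.20V), C4(1μF, Q=5μC, V=5.00V)
Op 1: CLOSE 3-4: Q_total=11.00, C_total=6.00, V=1.83; Q3=9.17, Q4=1.83; dissipated=6.017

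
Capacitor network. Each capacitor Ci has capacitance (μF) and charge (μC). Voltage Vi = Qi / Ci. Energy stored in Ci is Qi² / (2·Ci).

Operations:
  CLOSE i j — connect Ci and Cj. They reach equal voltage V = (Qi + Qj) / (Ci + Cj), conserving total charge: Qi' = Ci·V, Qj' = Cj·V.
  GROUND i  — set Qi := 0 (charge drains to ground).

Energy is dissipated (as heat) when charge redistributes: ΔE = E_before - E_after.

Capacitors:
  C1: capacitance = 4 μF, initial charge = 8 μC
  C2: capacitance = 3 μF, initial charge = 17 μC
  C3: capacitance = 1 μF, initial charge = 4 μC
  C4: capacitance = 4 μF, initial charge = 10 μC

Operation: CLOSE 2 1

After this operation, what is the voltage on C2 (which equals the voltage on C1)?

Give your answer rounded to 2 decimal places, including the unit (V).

Initial: C1(4μF, Q=8μC, V=2.00V), C2(3μF, Q=17μC, V=5.67V), C3(1μF, Q=4μC, V=4.00V), C4(4μF, Q=10μC, V=2.50V)
Op 1: CLOSE 2-1: Q_total=25.00, C_total=7.00, V=3.57; Q2=10.71, Q1=14.29; dissipated=11.524

Answer: 3.57 V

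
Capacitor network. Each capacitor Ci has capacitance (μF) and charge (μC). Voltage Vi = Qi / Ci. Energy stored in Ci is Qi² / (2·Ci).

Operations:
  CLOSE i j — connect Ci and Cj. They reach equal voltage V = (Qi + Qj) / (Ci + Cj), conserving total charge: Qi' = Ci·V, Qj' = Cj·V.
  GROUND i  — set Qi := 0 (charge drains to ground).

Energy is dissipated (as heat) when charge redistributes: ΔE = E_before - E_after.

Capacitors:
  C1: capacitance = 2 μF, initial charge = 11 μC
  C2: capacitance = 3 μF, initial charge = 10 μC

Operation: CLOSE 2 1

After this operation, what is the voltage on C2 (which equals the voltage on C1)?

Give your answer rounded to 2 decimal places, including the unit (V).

Initial: C1(2μF, Q=11μC, V=5.50V), C2(3μF, Q=10μC, V=3.33V)
Op 1: CLOSE 2-1: Q_total=21.00, C_total=5.00, V=4.20; Q2=12.60, Q1=8.40; dissipated=2.817

Answer: 4.20 V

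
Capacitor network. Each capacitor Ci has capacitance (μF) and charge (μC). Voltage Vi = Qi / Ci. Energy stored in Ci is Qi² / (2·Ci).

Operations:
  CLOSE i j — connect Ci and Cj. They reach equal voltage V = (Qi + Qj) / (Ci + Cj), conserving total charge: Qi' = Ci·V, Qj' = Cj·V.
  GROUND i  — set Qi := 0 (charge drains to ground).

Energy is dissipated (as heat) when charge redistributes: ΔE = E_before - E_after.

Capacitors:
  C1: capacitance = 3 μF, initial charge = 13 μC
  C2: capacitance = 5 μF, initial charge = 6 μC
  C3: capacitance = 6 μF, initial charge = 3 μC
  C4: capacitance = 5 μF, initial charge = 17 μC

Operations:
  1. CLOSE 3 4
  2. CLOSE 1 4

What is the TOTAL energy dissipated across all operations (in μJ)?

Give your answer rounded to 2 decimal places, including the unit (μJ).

Answer: 17.40 μJ

Derivation:
Initial: C1(3μF, Q=13μC, V=4.33V), C2(5μF, Q=6μC, V=1.20V), C3(6μF, Q=3μC, V=0.50V), C4(5μF, Q=17μC, V=3.40V)
Op 1: CLOSE 3-4: Q_total=20.00, C_total=11.00, V=1.82; Q3=10.91, Q4=9.09; dissipated=11.468
Op 2: CLOSE 1-4: Q_total=22.09, C_total=8.00, V=2.76; Q1=8.28, Q4=13.81; dissipated=5.931
Total dissipated: 17.399 μJ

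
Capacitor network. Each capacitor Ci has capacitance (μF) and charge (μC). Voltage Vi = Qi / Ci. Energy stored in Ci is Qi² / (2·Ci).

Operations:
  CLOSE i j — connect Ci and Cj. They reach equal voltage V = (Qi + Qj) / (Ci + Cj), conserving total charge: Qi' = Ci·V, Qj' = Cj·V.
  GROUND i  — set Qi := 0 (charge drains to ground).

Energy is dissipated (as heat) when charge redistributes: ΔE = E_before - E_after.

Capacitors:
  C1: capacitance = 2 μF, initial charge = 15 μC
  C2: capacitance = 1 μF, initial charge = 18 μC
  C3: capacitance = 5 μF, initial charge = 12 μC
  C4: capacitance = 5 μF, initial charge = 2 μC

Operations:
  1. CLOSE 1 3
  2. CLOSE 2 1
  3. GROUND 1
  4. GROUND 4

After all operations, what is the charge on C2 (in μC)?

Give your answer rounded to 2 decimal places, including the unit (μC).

Answer: 8.57 μC

Derivation:
Initial: C1(2μF, Q=15μC, V=7.50V), C2(1μF, Q=18μC, V=18.00V), C3(5μF, Q=12μC, V=2.40V), C4(5μF, Q=2μC, V=0.40V)
Op 1: CLOSE 1-3: Q_total=27.00, C_total=7.00, V=3.86; Q1=7.71, Q3=19.29; dissipated=18.579
Op 2: CLOSE 2-1: Q_total=25.71, C_total=3.00, V=8.57; Q2=8.57, Q1=17.14; dissipated=66.673
Op 3: GROUND 1: Q1=0; energy lost=73.469
Op 4: GROUND 4: Q4=0; energy lost=0.400
Final charges: Q1=0.00, Q2=8.57, Q3=19.29, Q4=0.00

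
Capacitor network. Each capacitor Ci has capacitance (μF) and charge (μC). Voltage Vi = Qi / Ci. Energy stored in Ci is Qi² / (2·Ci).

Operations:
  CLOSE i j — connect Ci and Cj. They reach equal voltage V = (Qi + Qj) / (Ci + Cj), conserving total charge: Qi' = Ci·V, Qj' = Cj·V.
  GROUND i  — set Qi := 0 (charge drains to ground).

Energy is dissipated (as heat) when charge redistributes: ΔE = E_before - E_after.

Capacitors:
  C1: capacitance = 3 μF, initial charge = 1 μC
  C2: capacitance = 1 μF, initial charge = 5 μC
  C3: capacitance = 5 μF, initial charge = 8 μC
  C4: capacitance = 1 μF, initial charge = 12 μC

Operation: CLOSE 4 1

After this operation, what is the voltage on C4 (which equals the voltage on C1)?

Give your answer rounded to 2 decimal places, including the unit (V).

Initial: C1(3μF, Q=1μC, V=0.33V), C2(1μF, Q=5μC, V=5.00V), C3(5μF, Q=8μC, V=1.60V), C4(1μF, Q=12μC, V=12.00V)
Op 1: CLOSE 4-1: Q_total=13.00, C_total=4.00, V=3.25; Q4=3.25, Q1=9.75; dissipated=51.042

Answer: 3.25 V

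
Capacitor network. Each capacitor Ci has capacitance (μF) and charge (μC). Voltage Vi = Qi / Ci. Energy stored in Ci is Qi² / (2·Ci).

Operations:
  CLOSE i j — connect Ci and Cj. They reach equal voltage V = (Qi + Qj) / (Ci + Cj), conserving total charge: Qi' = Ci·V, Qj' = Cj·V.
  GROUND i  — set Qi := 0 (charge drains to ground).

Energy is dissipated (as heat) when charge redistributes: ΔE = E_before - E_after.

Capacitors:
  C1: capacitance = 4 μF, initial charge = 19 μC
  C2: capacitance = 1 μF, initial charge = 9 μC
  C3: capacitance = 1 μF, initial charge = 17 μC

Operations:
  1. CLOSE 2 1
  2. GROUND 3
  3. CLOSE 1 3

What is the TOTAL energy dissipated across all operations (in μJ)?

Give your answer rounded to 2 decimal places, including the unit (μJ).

Answer: 164.27 μJ

Derivation:
Initial: C1(4μF, Q=19μC, V=4.75V), C2(1μF, Q=9μC, V=9.00V), C3(1μF, Q=17μC, V=17.00V)
Op 1: CLOSE 2-1: Q_total=28.00, C_total=5.00, V=5.60; Q2=5.60, Q1=22.40; dissipated=7.225
Op 2: GROUND 3: Q3=0; energy lost=144.500
Op 3: CLOSE 1-3: Q_total=22.40, C_total=5.00, V=4.48; Q1=17.92, Q3=4.48; dissipated=12.544
Total dissipated: 164.269 μJ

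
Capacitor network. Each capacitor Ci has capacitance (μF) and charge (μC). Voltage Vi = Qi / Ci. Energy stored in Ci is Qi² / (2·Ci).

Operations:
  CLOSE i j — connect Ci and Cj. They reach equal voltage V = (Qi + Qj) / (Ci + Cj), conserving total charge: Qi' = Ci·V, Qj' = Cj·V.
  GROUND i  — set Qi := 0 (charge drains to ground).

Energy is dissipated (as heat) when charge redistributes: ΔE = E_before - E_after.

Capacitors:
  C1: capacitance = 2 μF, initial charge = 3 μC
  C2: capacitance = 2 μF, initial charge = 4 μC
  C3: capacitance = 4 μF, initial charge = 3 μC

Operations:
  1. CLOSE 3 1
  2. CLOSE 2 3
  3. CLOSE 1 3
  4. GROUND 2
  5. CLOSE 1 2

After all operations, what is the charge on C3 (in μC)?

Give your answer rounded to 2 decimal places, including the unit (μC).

Initial: C1(2μF, Q=3μC, V=1.50V), C2(2μF, Q=4μC, V=2.00V), C3(4μF, Q=3μC, V=0.75V)
Op 1: CLOSE 3-1: Q_total=6.00, C_total=6.00, V=1.00; Q3=4.00, Q1=2.00; dissipated=0.375
Op 2: CLOSE 2-3: Q_total=8.00, C_total=6.00, V=1.33; Q2=2.67, Q3=5.33; dissipated=0.667
Op 3: CLOSE 1-3: Q_total=7.33, C_total=6.00, V=1.22; Q1=2.44, Q3=4.89; dissipated=0.074
Op 4: GROUND 2: Q2=0; energy lost=1.778
Op 5: CLOSE 1-2: Q_total=2.44, C_total=4.00, V=0.61; Q1=1.22, Q2=1.22; dissipated=0.747
Final charges: Q1=1.22, Q2=1.22, Q3=4.89

Answer: 4.89 μC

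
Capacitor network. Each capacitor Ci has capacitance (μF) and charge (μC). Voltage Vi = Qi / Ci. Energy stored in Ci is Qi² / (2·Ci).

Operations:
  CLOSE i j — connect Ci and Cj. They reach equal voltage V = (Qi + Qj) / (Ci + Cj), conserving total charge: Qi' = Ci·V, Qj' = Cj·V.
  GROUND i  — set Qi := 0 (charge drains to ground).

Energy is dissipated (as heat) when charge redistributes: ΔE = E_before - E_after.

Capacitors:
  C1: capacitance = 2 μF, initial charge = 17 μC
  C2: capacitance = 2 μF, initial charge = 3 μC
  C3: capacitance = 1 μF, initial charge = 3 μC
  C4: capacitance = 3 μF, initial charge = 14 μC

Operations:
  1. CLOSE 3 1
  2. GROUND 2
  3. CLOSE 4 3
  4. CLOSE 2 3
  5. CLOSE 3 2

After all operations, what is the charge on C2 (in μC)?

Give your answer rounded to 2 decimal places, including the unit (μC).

Initial: C1(2μF, Q=17μC, V=8.50V), C2(2μF, Q=3μC, V=1.50V), C3(1μF, Q=3μC, V=3.00V), C4(3μF, Q=14μC, V=4.67V)
Op 1: CLOSE 3-1: Q_total=20.00, C_total=3.00, V=6.67; Q3=6.67, Q1=13.33; dissipated=10.083
Op 2: GROUND 2: Q2=0; energy lost=2.250
Op 3: CLOSE 4-3: Q_total=20.67, C_total=4.00, V=5.17; Q4=15.50, Q3=5.17; dissipated=1.500
Op 4: CLOSE 2-3: Q_total=5.17, C_total=3.00, V=1.72; Q2=3.44, Q3=1.72; dissipated=8.898
Op 5: CLOSE 3-2: Q_total=5.17, C_total=3.00, V=1.72; Q3=1.72, Q2=3.44; dissipated=0.000
Final charges: Q1=13.33, Q2=3.44, Q3=1.72, Q4=15.50

Answer: 3.44 μC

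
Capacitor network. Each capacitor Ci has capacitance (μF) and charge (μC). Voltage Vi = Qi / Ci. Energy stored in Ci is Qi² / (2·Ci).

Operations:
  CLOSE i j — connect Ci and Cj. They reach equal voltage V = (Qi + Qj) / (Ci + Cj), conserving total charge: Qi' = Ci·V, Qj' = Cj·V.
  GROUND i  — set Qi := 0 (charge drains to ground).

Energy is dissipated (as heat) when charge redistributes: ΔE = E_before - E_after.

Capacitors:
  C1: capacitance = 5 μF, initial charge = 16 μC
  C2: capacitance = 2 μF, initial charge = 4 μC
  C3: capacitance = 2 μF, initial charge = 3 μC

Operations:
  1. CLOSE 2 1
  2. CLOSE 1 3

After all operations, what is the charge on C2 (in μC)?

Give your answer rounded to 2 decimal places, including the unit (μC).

Initial: C1(5μF, Q=16μC, V=3.20V), C2(2μF, Q=4μC, V=2.00V), C3(2μF, Q=3μC, V=1.50V)
Op 1: CLOSE 2-1: Q_total=20.00, C_total=7.00, V=2.86; Q2=5.71, Q1=14.29; dissipated=1.029
Op 2: CLOSE 1-3: Q_total=17.29, C_total=7.00, V=2.47; Q1=12.35, Q3=4.94; dissipated=1.316
Final charges: Q1=12.35, Q2=5.71, Q3=4.94

Answer: 5.71 μC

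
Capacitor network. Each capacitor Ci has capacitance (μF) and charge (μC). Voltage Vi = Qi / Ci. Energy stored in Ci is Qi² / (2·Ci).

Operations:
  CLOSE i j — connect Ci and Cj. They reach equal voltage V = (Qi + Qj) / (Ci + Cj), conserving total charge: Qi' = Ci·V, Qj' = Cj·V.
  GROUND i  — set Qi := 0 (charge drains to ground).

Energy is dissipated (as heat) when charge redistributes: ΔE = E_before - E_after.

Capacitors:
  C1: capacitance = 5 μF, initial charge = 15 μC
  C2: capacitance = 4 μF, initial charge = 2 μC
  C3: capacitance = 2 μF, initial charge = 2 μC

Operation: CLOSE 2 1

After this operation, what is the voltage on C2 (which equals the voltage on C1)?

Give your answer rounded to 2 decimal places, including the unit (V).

Initial: C1(5μF, Q=15μC, V=3.00V), C2(4μF, Q=2μC, V=0.50V), C3(2μF, Q=2μC, V=1.00V)
Op 1: CLOSE 2-1: Q_total=17.00, C_total=9.00, V=1.89; Q2=7.56, Q1=9.44; dissipated=6.944

Answer: 1.89 V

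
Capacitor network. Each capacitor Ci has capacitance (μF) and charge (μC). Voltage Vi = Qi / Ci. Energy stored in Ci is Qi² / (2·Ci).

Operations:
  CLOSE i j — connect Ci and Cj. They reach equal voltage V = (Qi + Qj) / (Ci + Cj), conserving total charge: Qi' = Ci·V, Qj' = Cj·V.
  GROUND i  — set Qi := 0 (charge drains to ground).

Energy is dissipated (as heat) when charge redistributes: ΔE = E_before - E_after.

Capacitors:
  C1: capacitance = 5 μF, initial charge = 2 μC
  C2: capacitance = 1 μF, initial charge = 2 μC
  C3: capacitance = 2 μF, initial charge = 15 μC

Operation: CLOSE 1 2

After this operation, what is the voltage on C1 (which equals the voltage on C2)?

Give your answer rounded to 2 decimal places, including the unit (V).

Answer: 0.67 V

Derivation:
Initial: C1(5μF, Q=2μC, V=0.40V), C2(1μF, Q=2μC, V=2.00V), C3(2μF, Q=15μC, V=7.50V)
Op 1: CLOSE 1-2: Q_total=4.00, C_total=6.00, V=0.67; Q1=3.33, Q2=0.67; dissipated=1.067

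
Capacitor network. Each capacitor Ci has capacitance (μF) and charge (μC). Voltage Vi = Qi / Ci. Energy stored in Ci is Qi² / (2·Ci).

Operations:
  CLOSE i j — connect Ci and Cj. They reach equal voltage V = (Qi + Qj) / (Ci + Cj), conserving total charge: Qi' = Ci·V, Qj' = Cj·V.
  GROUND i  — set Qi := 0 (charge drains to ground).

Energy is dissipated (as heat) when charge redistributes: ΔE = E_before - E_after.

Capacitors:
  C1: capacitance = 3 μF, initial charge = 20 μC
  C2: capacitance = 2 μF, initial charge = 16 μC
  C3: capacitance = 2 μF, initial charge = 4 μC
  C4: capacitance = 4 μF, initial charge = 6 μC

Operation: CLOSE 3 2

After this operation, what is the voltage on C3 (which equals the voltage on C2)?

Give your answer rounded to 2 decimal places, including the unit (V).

Initial: C1(3μF, Q=20μC, V=6.67V), C2(2μF, Q=16μC, V=8.00V), C3(2μF, Q=4μC, V=2.00V), C4(4μF, Q=6μC, V=1.50V)
Op 1: CLOSE 3-2: Q_total=20.00, C_total=4.00, V=5.00; Q3=10.00, Q2=10.00; dissipated=18.000

Answer: 5.00 V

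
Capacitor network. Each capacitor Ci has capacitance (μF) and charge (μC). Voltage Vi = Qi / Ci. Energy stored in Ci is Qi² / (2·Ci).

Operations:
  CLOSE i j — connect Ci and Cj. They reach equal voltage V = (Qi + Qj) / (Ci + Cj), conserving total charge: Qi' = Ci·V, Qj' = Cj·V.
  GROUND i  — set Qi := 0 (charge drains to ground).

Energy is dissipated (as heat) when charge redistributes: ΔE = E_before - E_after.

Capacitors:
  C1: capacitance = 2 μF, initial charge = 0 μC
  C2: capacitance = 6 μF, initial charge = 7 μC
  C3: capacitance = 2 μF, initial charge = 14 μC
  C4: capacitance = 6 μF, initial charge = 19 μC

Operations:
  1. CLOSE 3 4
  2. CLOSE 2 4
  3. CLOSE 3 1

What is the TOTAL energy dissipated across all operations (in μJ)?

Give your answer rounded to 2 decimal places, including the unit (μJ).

Answer: 32.66 μJ

Derivation:
Initial: C1(2μF, Q=0μC, V=0.00V), C2(6μF, Q=7μC, V=1.17V), C3(2μF, Q=14μC, V=7.00V), C4(6μF, Q=19μC, V=3.17V)
Op 1: CLOSE 3-4: Q_total=33.00, C_total=8.00, V=4.12; Q3=8.25, Q4=24.75; dissipated=11.021
Op 2: CLOSE 2-4: Q_total=31.75, C_total=12.00, V=2.65; Q2=15.88, Q4=15.88; dissipated=13.128
Op 3: CLOSE 3-1: Q_total=8.25, C_total=4.00, V=2.06; Q3=4.12, Q1=4.12; dissipated=8.508
Total dissipated: 32.656 μJ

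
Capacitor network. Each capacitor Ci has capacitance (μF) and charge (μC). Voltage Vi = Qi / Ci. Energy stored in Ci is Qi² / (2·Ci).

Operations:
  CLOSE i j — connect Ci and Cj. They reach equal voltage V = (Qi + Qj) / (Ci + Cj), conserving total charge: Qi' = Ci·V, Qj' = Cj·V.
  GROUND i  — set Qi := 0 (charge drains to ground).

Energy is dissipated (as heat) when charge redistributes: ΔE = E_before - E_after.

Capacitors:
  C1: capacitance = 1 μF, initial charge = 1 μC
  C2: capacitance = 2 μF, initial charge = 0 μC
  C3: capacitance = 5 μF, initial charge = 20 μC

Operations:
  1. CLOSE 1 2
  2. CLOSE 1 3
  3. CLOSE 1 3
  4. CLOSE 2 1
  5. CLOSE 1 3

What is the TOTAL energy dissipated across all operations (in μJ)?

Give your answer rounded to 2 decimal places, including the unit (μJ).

Answer: 10.78 μJ

Derivation:
Initial: C1(1μF, Q=1μC, V=1.00V), C2(2μF, Q=0μC, V=0.00V), C3(5μF, Q=20μC, V=4.00V)
Op 1: CLOSE 1-2: Q_total=1.00, C_total=3.00, V=0.33; Q1=0.33, Q2=0.67; dissipated=0.333
Op 2: CLOSE 1-3: Q_total=20.33, C_total=6.00, V=3.39; Q1=3.39, Q3=16.94; dissipated=5.602
Op 3: CLOSE 1-3: Q_total=20.33, C_total=6.00, V=3.39; Q1=3.39, Q3=16.94; dissipated=0.000
Op 4: CLOSE 2-1: Q_total=4.06, C_total=3.00, V=1.35; Q2=2.70, Q1=1.35; dissipated=3.112
Op 5: CLOSE 1-3: Q_total=18.30, C_total=6.00, V=3.05; Q1=3.05, Q3=15.25; dissipated=1.729
Total dissipated: 10.776 μJ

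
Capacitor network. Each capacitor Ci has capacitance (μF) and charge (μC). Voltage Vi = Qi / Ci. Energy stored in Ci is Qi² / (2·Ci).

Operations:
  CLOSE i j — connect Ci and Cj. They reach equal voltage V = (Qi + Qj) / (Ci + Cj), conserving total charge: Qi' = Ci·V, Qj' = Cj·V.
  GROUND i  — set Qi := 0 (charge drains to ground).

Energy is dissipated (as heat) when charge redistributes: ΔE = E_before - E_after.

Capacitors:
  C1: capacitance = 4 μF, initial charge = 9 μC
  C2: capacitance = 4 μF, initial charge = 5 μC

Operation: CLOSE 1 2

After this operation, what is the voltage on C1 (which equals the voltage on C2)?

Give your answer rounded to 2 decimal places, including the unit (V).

Answer: 1.75 V

Derivation:
Initial: C1(4μF, Q=9μC, V=2.25V), C2(4μF, Q=5μC, V=1.25V)
Op 1: CLOSE 1-2: Q_total=14.00, C_total=8.00, V=1.75; Q1=7.00, Q2=7.00; dissipated=1.000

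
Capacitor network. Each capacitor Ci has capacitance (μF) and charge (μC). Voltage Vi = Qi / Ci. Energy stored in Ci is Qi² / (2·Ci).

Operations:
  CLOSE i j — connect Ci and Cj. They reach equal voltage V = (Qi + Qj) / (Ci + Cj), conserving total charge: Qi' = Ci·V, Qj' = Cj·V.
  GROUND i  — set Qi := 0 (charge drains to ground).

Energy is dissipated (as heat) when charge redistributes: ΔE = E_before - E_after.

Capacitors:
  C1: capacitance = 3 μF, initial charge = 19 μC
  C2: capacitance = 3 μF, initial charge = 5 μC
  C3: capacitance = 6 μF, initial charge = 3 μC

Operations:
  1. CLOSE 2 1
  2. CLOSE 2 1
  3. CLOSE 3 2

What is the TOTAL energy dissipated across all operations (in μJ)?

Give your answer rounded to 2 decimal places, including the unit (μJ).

Initial: C1(3μF, Q=19μC, V=6.33V), C2(3μF, Q=5μC, V=1.67V), C3(6μF, Q=3μC, V=0.50V)
Op 1: CLOSE 2-1: Q_total=24.00, C_total=6.00, V=4.00; Q2=12.00, Q1=12.00; dissipated=16.333
Op 2: CLOSE 2-1: Q_total=24.00, C_total=6.00, V=4.00; Q2=12.00, Q1=12.00; dissipated=0.000
Op 3: CLOSE 3-2: Q_total=15.00, C_total=9.00, V=1.67; Q3=10.00, Q2=5.00; dissipated=12.250
Total dissipated: 28.583 μJ

Answer: 28.58 μJ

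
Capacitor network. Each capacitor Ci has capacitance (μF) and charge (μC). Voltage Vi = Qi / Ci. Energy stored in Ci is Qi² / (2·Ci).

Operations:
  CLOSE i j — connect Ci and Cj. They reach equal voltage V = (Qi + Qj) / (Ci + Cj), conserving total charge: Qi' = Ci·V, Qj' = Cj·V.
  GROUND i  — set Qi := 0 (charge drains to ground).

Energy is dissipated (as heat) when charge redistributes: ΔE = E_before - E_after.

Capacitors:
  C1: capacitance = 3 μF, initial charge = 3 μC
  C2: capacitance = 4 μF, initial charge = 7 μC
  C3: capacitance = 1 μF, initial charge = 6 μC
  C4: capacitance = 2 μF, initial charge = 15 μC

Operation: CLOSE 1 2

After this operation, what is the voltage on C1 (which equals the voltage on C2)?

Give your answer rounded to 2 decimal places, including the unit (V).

Initial: C1(3μF, Q=3μC, V=1.00V), C2(4μF, Q=7μC, V=1.75V), C3(1μF, Q=6μC, V=6.00V), C4(2μF, Q=15μC, V=7.50V)
Op 1: CLOSE 1-2: Q_total=10.00, C_total=7.00, V=1.43; Q1=4.29, Q2=5.71; dissipated=0.482

Answer: 1.43 V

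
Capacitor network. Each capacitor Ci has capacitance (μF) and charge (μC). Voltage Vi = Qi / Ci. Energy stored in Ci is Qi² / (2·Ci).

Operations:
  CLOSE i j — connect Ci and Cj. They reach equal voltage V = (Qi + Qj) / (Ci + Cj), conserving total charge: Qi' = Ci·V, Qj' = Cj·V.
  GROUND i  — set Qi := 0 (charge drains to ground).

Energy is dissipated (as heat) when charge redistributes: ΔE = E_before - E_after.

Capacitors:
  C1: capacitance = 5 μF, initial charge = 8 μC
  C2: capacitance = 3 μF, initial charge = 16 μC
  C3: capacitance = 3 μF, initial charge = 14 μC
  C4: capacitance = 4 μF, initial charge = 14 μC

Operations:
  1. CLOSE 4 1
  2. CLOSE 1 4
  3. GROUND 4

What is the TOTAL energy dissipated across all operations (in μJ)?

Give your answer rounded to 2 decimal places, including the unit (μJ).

Answer: 15.96 μJ

Derivation:
Initial: C1(5μF, Q=8μC, V=1.60V), C2(3μF, Q=16μC, V=5.33V), C3(3μF, Q=14μC, V=4.67V), C4(4μF, Q=14μC, V=3.50V)
Op 1: CLOSE 4-1: Q_total=22.00, C_total=9.00, V=2.44; Q4=9.78, Q1=12.22; dissipated=4.011
Op 2: CLOSE 1-4: Q_total=22.00, C_total=9.00, V=2.44; Q1=12.22, Q4=9.78; dissipated=0.000
Op 3: GROUND 4: Q4=0; energy lost=11.951
Total dissipated: 15.962 μJ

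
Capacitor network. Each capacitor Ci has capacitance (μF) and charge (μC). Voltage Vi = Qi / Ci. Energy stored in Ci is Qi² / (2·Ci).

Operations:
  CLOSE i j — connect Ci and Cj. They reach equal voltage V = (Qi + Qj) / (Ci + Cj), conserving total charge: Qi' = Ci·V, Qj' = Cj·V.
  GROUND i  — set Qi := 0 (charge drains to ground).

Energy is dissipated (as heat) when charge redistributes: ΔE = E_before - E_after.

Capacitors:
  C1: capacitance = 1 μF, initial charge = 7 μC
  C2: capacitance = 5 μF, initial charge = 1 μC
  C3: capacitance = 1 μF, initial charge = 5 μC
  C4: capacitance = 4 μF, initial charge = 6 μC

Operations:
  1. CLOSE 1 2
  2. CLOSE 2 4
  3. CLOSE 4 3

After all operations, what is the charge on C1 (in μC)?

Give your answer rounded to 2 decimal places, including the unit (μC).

Answer: 1.33 μC

Derivation:
Initial: C1(1μF, Q=7μC, V=7.00V), C2(5μF, Q=1μC, V=0.20V), C3(1μF, Q=5μC, V=5.00V), C4(4μF, Q=6μC, V=1.50V)
Op 1: CLOSE 1-2: Q_total=8.00, C_total=6.00, V=1.33; Q1=1.33, Q2=6.67; dissipated=19.267
Op 2: CLOSE 2-4: Q_total=12.67, C_total=9.00, V=1.41; Q2=7.04, Q4=5.63; dissipated=0.031
Op 3: CLOSE 4-3: Q_total=10.63, C_total=5.00, V=2.13; Q4=8.50, Q3=2.13; dissipated=5.163
Final charges: Q1=1.33, Q2=7.04, Q3=2.13, Q4=8.50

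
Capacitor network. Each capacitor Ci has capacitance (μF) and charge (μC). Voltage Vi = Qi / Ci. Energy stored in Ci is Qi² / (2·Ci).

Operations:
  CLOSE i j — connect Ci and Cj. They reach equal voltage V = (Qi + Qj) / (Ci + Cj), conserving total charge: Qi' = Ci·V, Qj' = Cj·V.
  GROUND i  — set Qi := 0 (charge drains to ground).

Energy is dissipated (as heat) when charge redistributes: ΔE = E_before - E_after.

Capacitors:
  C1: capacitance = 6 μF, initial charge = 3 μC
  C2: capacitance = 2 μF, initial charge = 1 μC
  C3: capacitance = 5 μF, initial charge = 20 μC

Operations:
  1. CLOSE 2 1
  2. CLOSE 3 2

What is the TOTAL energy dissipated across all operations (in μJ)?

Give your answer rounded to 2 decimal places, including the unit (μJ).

Initial: C1(6μF, Q=3μC, V=0.50V), C2(2μF, Q=1μC, V=0.50V), C3(5μF, Q=20μC, V=4.00V)
Op 1: CLOSE 2-1: Q_total=4.00, C_total=8.00, V=0.50; Q2=1.00, Q1=3.00; dissipated=0.000
Op 2: CLOSE 3-2: Q_total=21.00, C_total=7.00, V=3.00; Q3=15.00, Q2=6.00; dissipated=8.750
Total dissipated: 8.750 μJ

Answer: 8.75 μJ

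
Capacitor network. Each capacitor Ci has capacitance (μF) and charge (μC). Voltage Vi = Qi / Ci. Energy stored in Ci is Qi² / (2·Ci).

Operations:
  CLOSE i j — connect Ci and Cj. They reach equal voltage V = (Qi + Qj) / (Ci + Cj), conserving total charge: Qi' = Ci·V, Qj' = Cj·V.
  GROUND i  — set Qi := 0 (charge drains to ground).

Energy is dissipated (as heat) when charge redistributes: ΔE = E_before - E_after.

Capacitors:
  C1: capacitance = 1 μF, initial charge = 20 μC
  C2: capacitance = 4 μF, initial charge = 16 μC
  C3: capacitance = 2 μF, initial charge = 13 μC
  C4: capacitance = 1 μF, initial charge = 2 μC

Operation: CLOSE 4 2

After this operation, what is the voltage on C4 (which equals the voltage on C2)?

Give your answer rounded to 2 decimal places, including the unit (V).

Initial: C1(1μF, Q=20μC, V=20.00V), C2(4μF, Q=16μC, V=4.00V), C3(2μF, Q=13μC, V=6.50V), C4(1μF, Q=2μC, V=2.00V)
Op 1: CLOSE 4-2: Q_total=18.00, C_total=5.00, V=3.60; Q4=3.60, Q2=14.40; dissipated=1.600

Answer: 3.60 V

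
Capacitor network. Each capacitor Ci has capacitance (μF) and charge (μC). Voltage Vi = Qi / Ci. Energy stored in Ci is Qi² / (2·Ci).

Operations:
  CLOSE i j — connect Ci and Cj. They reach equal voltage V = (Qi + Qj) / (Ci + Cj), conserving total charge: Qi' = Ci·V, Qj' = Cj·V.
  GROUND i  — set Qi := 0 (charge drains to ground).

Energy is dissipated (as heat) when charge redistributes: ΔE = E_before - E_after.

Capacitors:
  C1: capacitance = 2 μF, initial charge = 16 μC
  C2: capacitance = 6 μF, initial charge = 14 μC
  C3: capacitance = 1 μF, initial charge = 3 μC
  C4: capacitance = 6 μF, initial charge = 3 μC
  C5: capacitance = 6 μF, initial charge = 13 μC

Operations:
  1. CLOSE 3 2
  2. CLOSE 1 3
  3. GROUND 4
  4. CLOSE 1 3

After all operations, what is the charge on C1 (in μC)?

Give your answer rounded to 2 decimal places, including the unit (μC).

Answer: 12.29 μC

Derivation:
Initial: C1(2μF, Q=16μC, V=8.00V), C2(6μF, Q=14μC, V=2.33V), C3(1μF, Q=3μC, V=3.00V), C4(6μF, Q=3μC, V=0.50V), C5(6μF, Q=13μC, V=2.17V)
Op 1: CLOSE 3-2: Q_total=17.00, C_total=7.00, V=2.43; Q3=2.43, Q2=14.57; dissipated=0.190
Op 2: CLOSE 1-3: Q_total=18.43, C_total=3.00, V=6.14; Q1=12.29, Q3=6.14; dissipated=10.347
Op 3: GROUND 4: Q4=0; energy lost=0.750
Op 4: CLOSE 1-3: Q_total=18.43, C_total=3.00, V=6.14; Q1=12.29, Q3=6.14; dissipated=0.000
Final charges: Q1=12.29, Q2=14.57, Q3=6.14, Q4=0.00, Q5=13.00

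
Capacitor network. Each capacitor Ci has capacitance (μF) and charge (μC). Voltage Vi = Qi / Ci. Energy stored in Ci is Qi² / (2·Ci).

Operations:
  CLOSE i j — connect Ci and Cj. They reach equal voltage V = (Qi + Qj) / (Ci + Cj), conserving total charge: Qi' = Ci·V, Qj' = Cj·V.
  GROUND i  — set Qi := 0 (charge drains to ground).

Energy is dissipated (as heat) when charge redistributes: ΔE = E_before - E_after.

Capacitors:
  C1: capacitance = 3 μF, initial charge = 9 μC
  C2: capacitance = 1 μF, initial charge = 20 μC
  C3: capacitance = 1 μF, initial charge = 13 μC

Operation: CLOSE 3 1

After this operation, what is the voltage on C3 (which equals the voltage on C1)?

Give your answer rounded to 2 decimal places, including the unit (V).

Answer: 5.50 V

Derivation:
Initial: C1(3μF, Q=9μC, V=3.00V), C2(1μF, Q=20μC, V=20.00V), C3(1μF, Q=13μC, V=13.00V)
Op 1: CLOSE 3-1: Q_total=22.00, C_total=4.00, V=5.50; Q3=5.50, Q1=16.50; dissipated=37.500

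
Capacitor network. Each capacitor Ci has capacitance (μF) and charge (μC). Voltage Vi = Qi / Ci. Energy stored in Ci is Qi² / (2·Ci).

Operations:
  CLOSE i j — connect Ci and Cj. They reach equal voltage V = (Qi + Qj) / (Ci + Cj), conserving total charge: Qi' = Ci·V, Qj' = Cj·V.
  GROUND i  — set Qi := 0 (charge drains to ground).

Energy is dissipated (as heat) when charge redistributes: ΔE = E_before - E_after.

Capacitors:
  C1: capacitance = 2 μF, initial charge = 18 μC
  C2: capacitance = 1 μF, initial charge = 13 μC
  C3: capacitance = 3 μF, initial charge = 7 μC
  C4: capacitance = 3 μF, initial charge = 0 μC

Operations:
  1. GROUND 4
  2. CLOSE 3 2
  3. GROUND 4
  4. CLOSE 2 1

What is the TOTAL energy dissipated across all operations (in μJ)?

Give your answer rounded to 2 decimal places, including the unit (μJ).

Initial: C1(2μF, Q=18μC, V=9.00V), C2(1μF, Q=13μC, V=13.00V), C3(3μF, Q=7μC, V=2.33V), C4(3μF, Q=0μC, V=0.00V)
Op 1: GROUND 4: Q4=0; energy lost=0.000
Op 2: CLOSE 3-2: Q_total=20.00, C_total=4.00, V=5.00; Q3=15.00, Q2=5.00; dissipated=42.667
Op 3: GROUND 4: Q4=0; energy lost=0.000
Op 4: CLOSE 2-1: Q_total=23.00, C_total=3.00, V=7.67; Q2=7.67, Q1=15.33; dissipated=5.333
Total dissipated: 48.000 μJ

Answer: 48.00 μJ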